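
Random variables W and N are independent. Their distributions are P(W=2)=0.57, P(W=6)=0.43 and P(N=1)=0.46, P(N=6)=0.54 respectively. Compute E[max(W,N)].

E[max(W,N)] = Σ_w Σ_n max(w,n) · P(W=w)P(N=n)
 = 2·0.2622 + 6·0.3078 + 6·0.1978 + 6·0.2322
 = 0.5244 + 1.8468 + 1.1868 + 1.3932
 = 4.9512

4.9512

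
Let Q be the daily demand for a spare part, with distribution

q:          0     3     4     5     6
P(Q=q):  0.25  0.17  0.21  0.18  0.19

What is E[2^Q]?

22.89

E[2^Q] = Σ 2^q·P(Q=q)
 = 1·0.25 + 8·0.17 + 16·0.21 + 32·0.18 + 64·0.19
 = 0.25 + 1.36 + 3.36 + 5.76 + 12.16
 = 22.89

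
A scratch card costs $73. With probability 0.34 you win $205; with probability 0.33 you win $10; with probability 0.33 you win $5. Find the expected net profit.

E[payout] = 205·0.34 + 10·0.33 + 5·0.33
 = 69.7 + 3.3 + 1.65
 = 74.65
Net = 74.65 - 73 = 1.65

1.65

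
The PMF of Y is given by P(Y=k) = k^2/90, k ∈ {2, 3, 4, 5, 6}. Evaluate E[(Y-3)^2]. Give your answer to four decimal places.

4.9333

E[(Y-3)^2] = Σ (y-3)^2·P(Y=y)
 = 1·2/45 + 0·1/10 + 1·8/45 + 4·5/18 + 9·2/5
 = 2/45 + 0 + 8/45 + 10/9 + 18/5
 = 74/15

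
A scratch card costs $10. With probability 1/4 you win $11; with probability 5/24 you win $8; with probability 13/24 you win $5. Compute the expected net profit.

-2.875

E[payout] = 11·1/4 + 8·5/24 + 5·13/24
 = 11/4 + 5/3 + 65/24
 = 57/8
Net = 57/8 - 10 = -23/8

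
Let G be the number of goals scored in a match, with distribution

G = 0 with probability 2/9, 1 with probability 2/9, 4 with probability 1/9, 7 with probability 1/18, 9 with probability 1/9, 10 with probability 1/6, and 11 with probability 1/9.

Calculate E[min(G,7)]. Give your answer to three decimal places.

3.778

E[min(G,7)] = Σ min(g,7)·P(G=g)
 = 0·2/9 + 1·2/9 + 4·1/9 + 7·1/18 + 7·1/9 + 7·1/6 + 7·1/9
 = 0 + 2/9 + 4/9 + 7/18 + 7/9 + 7/6 + 7/9
 = 34/9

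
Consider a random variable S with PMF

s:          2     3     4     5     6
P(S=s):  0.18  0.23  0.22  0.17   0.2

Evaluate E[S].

E[S] = Σ s·P(S=s)
 = 2·0.18 + 3·0.23 + 4·0.22 + 5·0.17 + 6·0.2
 = 0.36 + 0.69 + 0.88 + 0.85 + 1.2
 = 3.98

3.98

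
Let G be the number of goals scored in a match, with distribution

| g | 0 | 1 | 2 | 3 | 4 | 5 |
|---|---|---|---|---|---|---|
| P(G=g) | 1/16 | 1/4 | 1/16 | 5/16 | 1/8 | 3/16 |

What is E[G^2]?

10

E[G^2] = Σ g^2·P(G=g)
 = 0·1/16 + 1·1/4 + 4·1/16 + 9·5/16 + 16·1/8 + 25·3/16
 = 0 + 1/4 + 1/4 + 45/16 + 2 + 75/16
 = 10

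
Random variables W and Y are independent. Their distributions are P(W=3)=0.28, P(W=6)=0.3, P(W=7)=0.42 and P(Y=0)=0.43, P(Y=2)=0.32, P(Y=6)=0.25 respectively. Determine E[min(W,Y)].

E[min(W,Y)] = Σ_w Σ_y min(w,y) · P(W=w)P(Y=y)
 = 0·0.1204 + 2·0.0896 + 3·0.07 + 0·0.129 + 2·0.096 + 6·0.075 + 0·0.1806 + 2·0.1344 + 6·0.105
 = 0 + 0.1792 + 0.21 + 0 + 0.192 + 0.45 + 0 + 0.2688 + 0.63
 = 1.93

1.93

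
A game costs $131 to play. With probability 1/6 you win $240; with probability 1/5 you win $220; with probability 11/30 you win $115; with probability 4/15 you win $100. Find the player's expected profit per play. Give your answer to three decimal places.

E[payout] = 240·1/6 + 220·1/5 + 115·11/30 + 100·4/15
 = 40 + 44 + 253/6 + 80/3
 = 917/6
Net = 917/6 - 131 = 131/6

21.833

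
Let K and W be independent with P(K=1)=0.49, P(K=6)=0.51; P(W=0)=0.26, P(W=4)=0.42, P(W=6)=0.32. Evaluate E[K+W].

7.15

E[K+W] = Σ_k Σ_w (k+w) · P(K=k)P(W=w)
 = 1·0.1274 + 5·0.2058 + 7·0.1568 + 6·0.1326 + 10·0.2142 + 12·0.1632
 = 0.1274 + 1.029 + 1.0976 + 0.7956 + 2.142 + 1.9584
 = 7.15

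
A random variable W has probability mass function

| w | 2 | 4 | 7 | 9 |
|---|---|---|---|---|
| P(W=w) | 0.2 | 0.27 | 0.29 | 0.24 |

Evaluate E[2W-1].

10.34

E[2W-1] = Σ (2w-1)·P(W=w)
 = 3·0.2 + 7·0.27 + 13·0.29 + 17·0.24
 = 0.6 + 1.89 + 3.77 + 4.08
 = 10.34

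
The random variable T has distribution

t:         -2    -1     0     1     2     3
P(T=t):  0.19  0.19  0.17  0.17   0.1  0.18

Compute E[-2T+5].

E[-2T+5] = Σ (-2t+5)·P(T=t)
 = 9·0.19 + 7·0.19 + 5·0.17 + 3·0.17 + 1·0.1 + (-1)·0.18
 = 1.71 + 1.33 + 0.85 + 0.51 + 0.1 + (-0.18)
 = 4.32

4.32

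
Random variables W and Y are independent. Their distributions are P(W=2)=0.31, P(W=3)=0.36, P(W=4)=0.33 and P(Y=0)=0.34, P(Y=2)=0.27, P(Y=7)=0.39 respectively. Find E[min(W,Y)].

1.7178

E[min(W,Y)] = Σ_w Σ_y min(w,y) · P(W=w)P(Y=y)
 = 0·0.1054 + 2·0.0837 + 2·0.1209 + 0·0.1224 + 2·0.0972 + 3·0.1404 + 0·0.1122 + 2·0.0891 + 4·0.1287
 = 0 + 0.1674 + 0.2418 + 0 + 0.1944 + 0.4212 + 0 + 0.1782 + 0.5148
 = 1.7178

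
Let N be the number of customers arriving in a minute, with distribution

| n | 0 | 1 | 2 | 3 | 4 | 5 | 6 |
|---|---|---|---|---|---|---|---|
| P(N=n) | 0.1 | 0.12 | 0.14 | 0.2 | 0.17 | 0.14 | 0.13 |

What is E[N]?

3.16

E[N] = Σ n·P(N=n)
 = 0·0.1 + 1·0.12 + 2·0.14 + 3·0.2 + 4·0.17 + 5·0.14 + 6·0.13
 = 0 + 0.12 + 0.28 + 0.6 + 0.68 + 0.7 + 0.78
 = 3.16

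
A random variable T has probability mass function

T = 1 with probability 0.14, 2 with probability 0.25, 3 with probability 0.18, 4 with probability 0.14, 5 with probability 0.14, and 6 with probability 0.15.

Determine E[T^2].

E[T^2] = Σ t^2·P(T=t)
 = 1·0.14 + 4·0.25 + 9·0.18 + 16·0.14 + 25·0.14 + 36·0.15
 = 0.14 + 1 + 1.62 + 2.24 + 3.5 + 5.4
 = 13.9

13.9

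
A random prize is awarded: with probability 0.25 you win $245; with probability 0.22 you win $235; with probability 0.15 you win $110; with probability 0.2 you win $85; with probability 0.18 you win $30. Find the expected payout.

151.85

E[payout] = 245·0.25 + 235·0.22 + 110·0.15 + 85·0.2 + 30·0.18
 = 61.25 + 51.7 + 16.5 + 17 + 5.4
 = 151.85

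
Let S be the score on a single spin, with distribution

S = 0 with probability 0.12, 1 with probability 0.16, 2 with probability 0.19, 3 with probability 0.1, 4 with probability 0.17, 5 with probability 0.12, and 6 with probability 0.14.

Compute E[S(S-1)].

E[S(S-1)] = Σ s(s-1)·P(S=s)
 = 0·0.12 + 0·0.16 + 2·0.19 + 6·0.1 + 12·0.17 + 20·0.12 + 30·0.14
 = 0 + 0 + 0.38 + 0.6 + 2.04 + 2.4 + 4.2
 = 9.62

9.62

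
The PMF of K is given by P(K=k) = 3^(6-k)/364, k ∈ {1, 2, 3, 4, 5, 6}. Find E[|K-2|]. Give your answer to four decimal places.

E[|K-2|] = Σ |k-2|·P(K=k)
 = 1·243/364 + 0·81/364 + 1·27/364 + 2·9/364 + 3·3/364 + 4·1/364
 = 243/364 + 0 + 27/364 + 9/182 + 9/364 + 1/91
 = 43/52

0.8269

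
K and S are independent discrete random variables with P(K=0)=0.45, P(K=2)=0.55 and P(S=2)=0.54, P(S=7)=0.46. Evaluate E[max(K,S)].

4.3

E[max(K,S)] = Σ_k Σ_s max(k,s) · P(K=k)P(S=s)
 = 2·0.243 + 7·0.207 + 2·0.297 + 7·0.253
 = 0.486 + 1.449 + 0.594 + 1.771
 = 4.3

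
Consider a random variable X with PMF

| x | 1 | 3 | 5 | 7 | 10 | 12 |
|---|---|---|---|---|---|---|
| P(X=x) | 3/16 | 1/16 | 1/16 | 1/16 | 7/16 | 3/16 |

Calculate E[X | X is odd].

P(X is odd) = 3/16 + 1/16 + 1/16 + 1/16 = 3/8.
E[X | X is odd] = [1·3/16 + 3·1/16 + 5·1/16 + 7·1/16] / (3/8)
 = 9/8 / (3/8)
 = 3

3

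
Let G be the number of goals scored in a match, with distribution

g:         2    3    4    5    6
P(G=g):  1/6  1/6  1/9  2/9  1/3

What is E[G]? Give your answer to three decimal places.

E[G] = Σ g·P(G=g)
 = 2·1/6 + 3·1/6 + 4·1/9 + 5·2/9 + 6·1/3
 = 1/3 + 1/2 + 4/9 + 10/9 + 2
 = 79/18

4.389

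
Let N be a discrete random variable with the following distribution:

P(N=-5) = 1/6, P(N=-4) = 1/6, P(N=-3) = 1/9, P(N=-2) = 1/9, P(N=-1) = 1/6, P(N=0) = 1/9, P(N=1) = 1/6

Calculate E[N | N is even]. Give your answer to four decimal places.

-2.2857

P(N is even) = 1/6 + 1/9 + 1/9 = 7/18.
E[N | N is even] = [(-4)·1/6 + (-2)·1/9 + 0·1/9] / (7/18)
 = -8/9 / (7/18)
 = -16/7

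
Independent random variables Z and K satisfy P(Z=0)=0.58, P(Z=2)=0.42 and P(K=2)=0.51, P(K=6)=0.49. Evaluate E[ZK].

3.3264

E[ZK] = Σ_z Σ_k zk · P(Z=z)P(K=k)
 = 0·0.2958 + 0·0.2842 + 4·0.2142 + 12·0.2058
 = 0 + 0 + 0.8568 + 2.4696
 = 3.3264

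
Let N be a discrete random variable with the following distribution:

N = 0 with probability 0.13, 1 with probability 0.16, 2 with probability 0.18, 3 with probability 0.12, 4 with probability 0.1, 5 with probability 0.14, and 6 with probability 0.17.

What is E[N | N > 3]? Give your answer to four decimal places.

5.1707

P(N > 3) = 0.1 + 0.14 + 0.17 = 0.41.
E[N | N > 3] = [4·0.1 + 5·0.14 + 6·0.17] / 0.41
 = 2.12 / 0.41
 = 212/41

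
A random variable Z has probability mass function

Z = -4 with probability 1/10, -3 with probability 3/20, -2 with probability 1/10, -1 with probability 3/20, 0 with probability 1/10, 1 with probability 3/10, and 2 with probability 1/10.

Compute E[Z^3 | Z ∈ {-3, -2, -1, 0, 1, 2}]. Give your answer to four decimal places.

-4.3333

P(Z ∈ {-3, -2, -1, 0, 1, 2}) = 3/20 + 1/10 + 3/20 + 1/10 + 3/10 + 1/10 = 9/10.
E[Z^3 | Z ∈ {-3, -2, -1, 0, 1, 2}] = [(-27)·3/20 + (-8)·1/10 + (-1)·3/20 + 0·1/10 + 1·3/10 + 8·1/10] / (9/10)
 = -39/10 / (9/10)
 = -13/3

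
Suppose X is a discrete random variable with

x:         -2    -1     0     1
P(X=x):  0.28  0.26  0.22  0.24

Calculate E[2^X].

0.9

E[2^X] = Σ 2^x·P(X=x)
 = 0.25·0.28 + 0.5·0.26 + 1·0.22 + 2·0.24
 = 0.07 + 0.13 + 0.22 + 0.48
 = 0.9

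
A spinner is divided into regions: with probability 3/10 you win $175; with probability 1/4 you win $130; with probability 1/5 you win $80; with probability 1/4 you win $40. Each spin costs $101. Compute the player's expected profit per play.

10

E[payout] = 175·3/10 + 130·1/4 + 80·1/5 + 40·1/4
 = 105/2 + 65/2 + 16 + 10
 = 111
Net = 111 - 101 = 10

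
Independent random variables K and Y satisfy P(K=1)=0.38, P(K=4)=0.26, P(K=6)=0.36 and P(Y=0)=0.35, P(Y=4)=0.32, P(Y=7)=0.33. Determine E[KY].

12.8522

E[KY] = Σ_k Σ_y ky · P(K=k)P(Y=y)
 = 0·0.133 + 4·0.1216 + 7·0.1254 + 0·0.091 + 16·0.0832 + 28·0.0858 + 0·0.126 + 24·0.1152 + 42·0.1188
 = 0 + 0.4864 + 0.8778 + 0 + 1.3312 + 2.4024 + 0 + 2.7648 + 4.9896
 = 12.8522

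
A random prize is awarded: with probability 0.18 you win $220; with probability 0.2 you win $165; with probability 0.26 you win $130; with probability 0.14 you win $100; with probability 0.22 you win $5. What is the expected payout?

E[payout] = 220·0.18 + 165·0.2 + 130·0.26 + 100·0.14 + 5·0.22
 = 39.6 + 33 + 33.8 + 14 + 1.1
 = 121.5

121.5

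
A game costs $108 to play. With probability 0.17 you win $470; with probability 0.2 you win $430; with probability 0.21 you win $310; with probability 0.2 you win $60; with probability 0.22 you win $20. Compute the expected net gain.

139.4

E[payout] = 470·0.17 + 430·0.2 + 310·0.21 + 60·0.2 + 20·0.22
 = 79.9 + 86 + 65.1 + 12 + 4.4
 = 247.4
Net = 247.4 - 108 = 139.4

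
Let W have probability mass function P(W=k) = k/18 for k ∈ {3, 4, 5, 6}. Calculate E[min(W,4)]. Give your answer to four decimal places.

3.8333

E[min(W,4)] = Σ min(w,4)·P(W=w)
 = 3·1/6 + 4·2/9 + 4·5/18 + 4·1/3
 = 1/2 + 8/9 + 10/9 + 4/3
 = 23/6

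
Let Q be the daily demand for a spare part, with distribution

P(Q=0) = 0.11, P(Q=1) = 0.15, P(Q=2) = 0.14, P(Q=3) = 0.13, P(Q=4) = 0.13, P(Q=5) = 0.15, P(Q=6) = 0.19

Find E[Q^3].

E[Q^3] = Σ q^3·P(Q=q)
 = 0·0.11 + 1·0.15 + 8·0.14 + 27·0.13 + 64·0.13 + 125·0.15 + 216·0.19
 = 0 + 0.15 + 1.12 + 3.51 + 8.32 + 18.75 + 41.04
 = 72.89

72.89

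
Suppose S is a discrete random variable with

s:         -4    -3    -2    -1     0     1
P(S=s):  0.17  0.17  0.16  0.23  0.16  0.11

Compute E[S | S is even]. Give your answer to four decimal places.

P(S is even) = 0.17 + 0.16 + 0.16 = 0.49.
E[S | S is even] = [(-4)·0.17 + (-2)·0.16 + 0·0.16] / 0.49
 = -1 / 0.49
 = -100/49

-2.0408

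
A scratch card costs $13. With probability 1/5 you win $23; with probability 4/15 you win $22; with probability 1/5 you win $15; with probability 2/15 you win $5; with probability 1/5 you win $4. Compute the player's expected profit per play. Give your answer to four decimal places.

1.9333

E[payout] = 23·1/5 + 22·4/15 + 15·1/5 + 5·2/15 + 4·1/5
 = 23/5 + 88/15 + 3 + 2/3 + 4/5
 = 224/15
Net = 224/15 - 13 = 29/15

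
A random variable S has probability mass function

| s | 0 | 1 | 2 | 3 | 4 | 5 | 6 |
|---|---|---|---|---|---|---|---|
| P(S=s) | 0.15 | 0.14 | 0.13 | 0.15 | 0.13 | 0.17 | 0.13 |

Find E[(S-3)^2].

E[(S-3)^2] = Σ (s-3)^2·P(S=s)
 = 9·0.15 + 4·0.14 + 1·0.13 + 0·0.15 + 1·0.13 + 4·0.17 + 9·0.13
 = 1.35 + 0.56 + 0.13 + 0 + 0.13 + 0.68 + 1.17
 = 4.02

4.02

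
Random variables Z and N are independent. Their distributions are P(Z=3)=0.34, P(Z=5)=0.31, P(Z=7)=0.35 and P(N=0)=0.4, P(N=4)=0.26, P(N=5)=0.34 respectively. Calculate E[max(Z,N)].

E[max(Z,N)] = Σ_z Σ_n max(z,n) · P(Z=z)P(N=n)
 = 3·0.136 + 4·0.0884 + 5·0.1156 + 5·0.124 + 5·0.0806 + 5·0.1054 + 7·0.14 + 7·0.091 + 7·0.119
 = 0.408 + 0.3536 + 0.578 + 0.62 + 0.403 + 0.527 + 0.98 + 0.637 + 0.833
 = 5.3396

5.3396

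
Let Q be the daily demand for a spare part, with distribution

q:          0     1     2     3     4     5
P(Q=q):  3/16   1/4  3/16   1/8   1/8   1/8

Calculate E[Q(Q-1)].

E[Q(Q-1)] = Σ q(q-1)·P(Q=q)
 = 0·3/16 + 0·1/4 + 2·3/16 + 6·1/8 + 12·1/8 + 20·1/8
 = 0 + 0 + 3/8 + 3/4 + 3/2 + 5/2
 = 41/8

5.125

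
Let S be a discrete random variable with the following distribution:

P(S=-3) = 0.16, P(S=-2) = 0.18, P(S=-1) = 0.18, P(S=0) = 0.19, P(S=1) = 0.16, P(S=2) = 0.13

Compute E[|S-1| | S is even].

1.72

P(S is even) = 0.18 + 0.19 + 0.13 = 0.5.
E[|S-1| | S is even] = [3·0.18 + 1·0.19 + 1·0.13] / 0.5
 = 0.86 / 0.5
 = 43/25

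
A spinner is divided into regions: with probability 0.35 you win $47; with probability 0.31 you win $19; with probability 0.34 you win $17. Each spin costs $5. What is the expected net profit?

23.12

E[payout] = 47·0.35 + 19·0.31 + 17·0.34
 = 16.45 + 5.89 + 5.78
 = 28.12
Net = 28.12 - 5 = 23.12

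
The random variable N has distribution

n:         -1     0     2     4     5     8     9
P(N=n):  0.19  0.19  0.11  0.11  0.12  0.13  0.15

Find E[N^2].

E[N^2] = Σ n^2·P(N=n)
 = 1·0.19 + 0·0.19 + 4·0.11 + 16·0.11 + 25·0.12 + 64·0.13 + 81·0.15
 = 0.19 + 0 + 0.44 + 1.76 + 3 + 8.32 + 12.15
 = 25.86

25.86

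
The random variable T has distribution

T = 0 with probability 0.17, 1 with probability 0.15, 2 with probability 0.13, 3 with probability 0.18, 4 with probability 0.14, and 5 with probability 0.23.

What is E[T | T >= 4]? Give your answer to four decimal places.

4.6216

P(T >= 4) = 0.14 + 0.23 = 0.37.
E[T | T >= 4] = [4·0.14 + 5·0.23] / 0.37
 = 1.71 / 0.37
 = 171/37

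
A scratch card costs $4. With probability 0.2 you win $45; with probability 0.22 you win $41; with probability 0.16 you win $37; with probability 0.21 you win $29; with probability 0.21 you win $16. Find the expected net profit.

E[payout] = 45·0.2 + 41·0.22 + 37·0.16 + 29·0.21 + 16·0.21
 = 9 + 9.02 + 5.92 + 6.09 + 3.36
 = 33.39
Net = 33.39 - 4 = 29.39

29.39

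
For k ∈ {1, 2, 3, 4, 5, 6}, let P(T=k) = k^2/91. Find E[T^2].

25

E[T^2] = Σ t^2·P(T=t)
 = 1·1/91 + 4·4/91 + 9·9/91 + 16·16/91 + 25·25/91 + 36·36/91
 = 1/91 + 16/91 + 81/91 + 256/91 + 625/91 + 1296/91
 = 25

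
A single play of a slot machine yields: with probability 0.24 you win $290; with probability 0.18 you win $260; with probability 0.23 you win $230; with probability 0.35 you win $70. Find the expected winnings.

E[payout] = 290·0.24 + 260·0.18 + 230·0.23 + 70·0.35
 = 69.6 + 46.8 + 52.9 + 24.5
 = 193.8

193.8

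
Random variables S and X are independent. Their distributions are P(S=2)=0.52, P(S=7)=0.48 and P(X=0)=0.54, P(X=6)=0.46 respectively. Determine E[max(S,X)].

5.3568

E[max(S,X)] = Σ_s Σ_x max(s,x) · P(S=s)P(X=x)
 = 2·0.2808 + 6·0.2392 + 7·0.2592 + 7·0.2208
 = 0.5616 + 1.4352 + 1.8144 + 1.5456
 = 5.3568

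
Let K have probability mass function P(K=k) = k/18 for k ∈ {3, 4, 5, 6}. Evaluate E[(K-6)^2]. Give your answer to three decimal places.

2.667

E[(K-6)^2] = Σ (k-6)^2·P(K=k)
 = 9·1/6 + 4·2/9 + 1·5/18 + 0·1/3
 = 3/2 + 8/9 + 5/18 + 0
 = 8/3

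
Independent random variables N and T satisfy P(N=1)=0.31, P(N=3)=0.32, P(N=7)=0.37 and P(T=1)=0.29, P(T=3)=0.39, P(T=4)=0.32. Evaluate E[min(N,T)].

E[min(N,T)] = Σ_n Σ_t min(n,t) · P(N=n)P(T=t)
 = 1·0.0899 + 1·0.1209 + 1·0.0992 + 1·0.0928 + 3·0.1248 + 3·0.1024 + 1·0.1073 + 3·0.1443 + 4·0.1184
 = 0.0899 + 0.1209 + 0.0992 + 0.0928 + 0.3744 + 0.3072 + 0.1073 + 0.4329 + 0.4736
 = 2.0982

2.0982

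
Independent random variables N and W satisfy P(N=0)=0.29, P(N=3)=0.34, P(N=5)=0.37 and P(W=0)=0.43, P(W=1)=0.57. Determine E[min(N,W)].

E[min(N,W)] = Σ_n Σ_w min(n,w) · P(N=n)P(W=w)
 = 0·0.1247 + 0·0.1653 + 0·0.1462 + 1·0.1938 + 0·0.1591 + 1·0.2109
 = 0 + 0 + 0 + 0.1938 + 0 + 0.2109
 = 0.4047

0.4047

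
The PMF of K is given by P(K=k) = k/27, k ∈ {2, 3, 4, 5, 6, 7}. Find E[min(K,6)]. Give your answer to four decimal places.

E[min(K,6)] = Σ min(k,6)·P(K=k)
 = 2·2/27 + 3·1/9 + 4·4/27 + 5·5/27 + 6·2/9 + 6·7/27
 = 4/27 + 1/3 + 16/27 + 25/27 + 4/3 + 14/9
 = 44/9

4.8889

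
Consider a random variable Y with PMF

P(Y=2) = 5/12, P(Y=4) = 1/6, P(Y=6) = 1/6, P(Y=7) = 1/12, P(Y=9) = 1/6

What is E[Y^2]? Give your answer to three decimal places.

E[Y^2] = Σ y^2·P(Y=y)
 = 4·5/12 + 16·1/6 + 36·1/6 + 49·1/12 + 81·1/6
 = 5/3 + 8/3 + 6 + 49/12 + 27/2
 = 335/12

27.917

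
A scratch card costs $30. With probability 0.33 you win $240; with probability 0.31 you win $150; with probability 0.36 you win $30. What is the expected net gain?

E[payout] = 240·0.33 + 150·0.31 + 30·0.36
 = 79.2 + 46.5 + 10.8
 = 136.5
Net = 136.5 - 30 = 106.5

106.5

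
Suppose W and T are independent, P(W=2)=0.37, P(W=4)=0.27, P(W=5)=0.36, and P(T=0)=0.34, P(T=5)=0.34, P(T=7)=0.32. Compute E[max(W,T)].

5.1708

E[max(W,T)] = Σ_w Σ_t max(w,t) · P(W=w)P(T=t)
 = 2·0.1258 + 5·0.1258 + 7·0.1184 + 4·0.0918 + 5·0.0918 + 7·0.0864 + 5·0.1224 + 5·0.1224 + 7·0.1152
 = 0.2516 + 0.629 + 0.8288 + 0.3672 + 0.459 + 0.6048 + 0.612 + 0.612 + 0.8064
 = 5.1708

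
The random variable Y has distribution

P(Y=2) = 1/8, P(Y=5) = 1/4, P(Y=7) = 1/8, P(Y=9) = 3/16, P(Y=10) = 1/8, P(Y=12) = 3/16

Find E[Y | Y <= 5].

P(Y <= 5) = 1/8 + 1/4 = 3/8.
E[Y | Y <= 5] = [2·1/8 + 5·1/4] / (3/8)
 = 3/2 / (3/8)
 = 4

4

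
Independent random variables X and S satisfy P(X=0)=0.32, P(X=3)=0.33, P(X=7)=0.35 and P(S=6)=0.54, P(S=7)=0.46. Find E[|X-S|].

E[|X-S|] = Σ_x Σ_s |x-s| · P(X=x)P(S=s)
 = 6·0.1728 + 7·0.1472 + 3·0.1782 + 4·0.1518 + 1·0.189 + 0·0.161
 = 1.0368 + 1.0304 + 0.5346 + 0.6072 + 0.189 + 0
 = 3.398

3.398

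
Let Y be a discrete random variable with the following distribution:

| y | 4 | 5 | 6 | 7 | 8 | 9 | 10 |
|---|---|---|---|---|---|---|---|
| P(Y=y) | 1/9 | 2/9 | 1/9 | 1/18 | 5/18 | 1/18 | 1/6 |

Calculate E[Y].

7

E[Y] = Σ y·P(Y=y)
 = 4·1/9 + 5·2/9 + 6·1/9 + 7·1/18 + 8·5/18 + 9·1/18 + 10·1/6
 = 4/9 + 10/9 + 2/3 + 7/18 + 20/9 + 1/2 + 5/3
 = 7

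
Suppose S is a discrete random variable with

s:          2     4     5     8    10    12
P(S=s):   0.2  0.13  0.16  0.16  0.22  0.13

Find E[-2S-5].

E[-2S-5] = Σ (-2s-5)·P(S=s)
 = (-9)·0.2 + (-13)·0.13 + (-15)·0.16 + (-21)·0.16 + (-25)·0.22 + (-29)·0.13
 = (-1.8) + (-1.69) + (-2.4) + (-3.36) + (-5.5) + (-3.77)
 = -18.52

-18.52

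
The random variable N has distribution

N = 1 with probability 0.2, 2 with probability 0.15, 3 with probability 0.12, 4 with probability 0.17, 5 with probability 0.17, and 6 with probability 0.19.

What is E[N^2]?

E[N^2] = Σ n^2·P(N=n)
 = 1·0.2 + 4·0.15 + 9·0.12 + 16·0.17 + 25·0.17 + 36·0.19
 = 0.2 + 0.6 + 1.08 + 2.72 + 4.25 + 6.84
 = 15.69

15.69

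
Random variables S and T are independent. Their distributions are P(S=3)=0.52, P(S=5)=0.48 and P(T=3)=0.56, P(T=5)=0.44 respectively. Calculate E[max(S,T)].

E[max(S,T)] = Σ_s Σ_t max(s,t) · P(S=s)P(T=t)
 = 3·0.2912 + 5·0.2288 + 5·0.2688 + 5·0.2112
 = 0.8736 + 1.144 + 1.344 + 1.056
 = 4.4176

4.4176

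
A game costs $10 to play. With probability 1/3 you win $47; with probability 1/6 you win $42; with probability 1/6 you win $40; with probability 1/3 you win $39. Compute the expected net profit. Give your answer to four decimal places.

E[payout] = 47·1/3 + 42·1/6 + 40·1/6 + 39·1/3
 = 47/3 + 7 + 20/3 + 13
 = 127/3
Net = 127/3 - 10 = 97/3

32.3333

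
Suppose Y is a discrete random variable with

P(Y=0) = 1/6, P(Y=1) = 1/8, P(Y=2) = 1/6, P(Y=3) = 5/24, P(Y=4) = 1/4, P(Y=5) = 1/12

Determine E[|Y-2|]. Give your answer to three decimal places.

E[|Y-2|] = Σ |y-2|·P(Y=y)
 = 2·1/6 + 1·1/8 + 0·1/6 + 1·5/24 + 2·1/4 + 3·1/12
 = 1/3 + 1/8 + 0 + 5/24 + 1/2 + 1/4
 = 17/12

1.417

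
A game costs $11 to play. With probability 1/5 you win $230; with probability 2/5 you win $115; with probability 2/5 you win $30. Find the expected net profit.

93

E[payout] = 230·1/5 + 115·2/5 + 30·2/5
 = 46 + 46 + 12
 = 104
Net = 104 - 11 = 93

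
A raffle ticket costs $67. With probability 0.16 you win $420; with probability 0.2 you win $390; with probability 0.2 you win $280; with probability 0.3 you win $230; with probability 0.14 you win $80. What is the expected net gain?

214.4

E[payout] = 420·0.16 + 390·0.2 + 280·0.2 + 230·0.3 + 80·0.14
 = 67.2 + 78 + 56 + 69 + 11.2
 = 281.4
Net = 281.4 - 67 = 214.4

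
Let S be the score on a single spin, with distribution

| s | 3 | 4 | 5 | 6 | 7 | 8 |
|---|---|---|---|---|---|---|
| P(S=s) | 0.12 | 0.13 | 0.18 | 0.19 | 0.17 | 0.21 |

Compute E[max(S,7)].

7.21

E[max(S,7)] = Σ max(s,7)·P(S=s)
 = 7·0.12 + 7·0.13 + 7·0.18 + 7·0.19 + 7·0.17 + 8·0.21
 = 0.84 + 0.91 + 1.26 + 1.33 + 1.19 + 1.68
 = 7.21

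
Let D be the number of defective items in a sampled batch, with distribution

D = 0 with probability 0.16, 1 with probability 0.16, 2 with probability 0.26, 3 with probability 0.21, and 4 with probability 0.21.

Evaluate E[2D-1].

3.3

E[2D-1] = Σ (2d-1)·P(D=d)
 = (-1)·0.16 + 1·0.16 + 3·0.26 + 5·0.21 + 7·0.21
 = (-0.16) + 0.16 + 0.78 + 1.05 + 1.47
 = 3.3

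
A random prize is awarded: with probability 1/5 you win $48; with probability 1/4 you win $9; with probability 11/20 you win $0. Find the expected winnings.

E[payout] = 48·1/5 + 9·1/4 + 0·11/20
 = 48/5 + 9/4 + 0
 = 237/20

11.85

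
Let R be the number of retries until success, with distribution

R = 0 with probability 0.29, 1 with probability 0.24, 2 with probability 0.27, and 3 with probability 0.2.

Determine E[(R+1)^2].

6.88

E[(R+1)^2] = Σ (r+1)^2·P(R=r)
 = 1·0.29 + 4·0.24 + 9·0.27 + 16·0.2
 = 0.29 + 0.96 + 2.43 + 3.2
 = 6.88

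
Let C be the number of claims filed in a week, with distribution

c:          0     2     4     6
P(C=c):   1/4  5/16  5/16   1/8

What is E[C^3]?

49.5

E[C^3] = Σ c^3·P(C=c)
 = 0·1/4 + 8·5/16 + 64·5/16 + 216·1/8
 = 0 + 5/2 + 20 + 27
 = 99/2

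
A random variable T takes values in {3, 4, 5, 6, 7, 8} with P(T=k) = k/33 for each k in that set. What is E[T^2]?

39

E[T^2] = Σ t^2·P(T=t)
 = 9·1/11 + 16·4/33 + 25·5/33 + 36·2/11 + 49·7/33 + 64·8/33
 = 9/11 + 64/33 + 125/33 + 72/11 + 343/33 + 512/33
 = 39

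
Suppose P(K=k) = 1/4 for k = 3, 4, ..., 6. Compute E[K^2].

21.5

E[K^2] = Σ k^2·P(K=k)
 = 9·1/4 + 16·1/4 + 25·1/4 + 36·1/4
 = 9/4 + 4 + 25/4 + 9
 = 43/2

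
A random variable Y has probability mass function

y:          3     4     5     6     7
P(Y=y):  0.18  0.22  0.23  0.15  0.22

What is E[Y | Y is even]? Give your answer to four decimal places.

4.8108

P(Y is even) = 0.22 + 0.15 = 0.37.
E[Y | Y is even] = [4·0.22 + 6·0.15] / 0.37
 = 1.78 / 0.37
 = 178/37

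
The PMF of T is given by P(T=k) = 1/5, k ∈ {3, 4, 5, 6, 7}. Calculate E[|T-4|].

E[|T-4|] = Σ |t-4|·P(T=t)
 = 1·1/5 + 0·1/5 + 1·1/5 + 2·1/5 + 3·1/5
 = 1/5 + 0 + 1/5 + 2/5 + 3/5
 = 7/5

1.4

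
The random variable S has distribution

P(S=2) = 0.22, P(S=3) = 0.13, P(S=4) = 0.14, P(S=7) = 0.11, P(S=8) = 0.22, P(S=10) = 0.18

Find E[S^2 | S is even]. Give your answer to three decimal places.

P(S is even) = 0.22 + 0.14 + 0.22 + 0.18 = 0.76.
E[S^2 | S is even] = [4·0.22 + 16·0.14 + 64·0.22 + 100·0.18] / 0.76
 = 35.2 / 0.76
 = 880/19

46.316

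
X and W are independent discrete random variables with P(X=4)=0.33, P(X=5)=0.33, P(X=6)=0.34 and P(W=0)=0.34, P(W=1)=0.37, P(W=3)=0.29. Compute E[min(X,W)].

E[min(X,W)] = Σ_x Σ_w min(x,w) · P(X=x)P(W=w)
 = 0·0.1122 + 1·0.1221 + 3·0.0957 + 0·0.1122 + 1·0.1221 + 3·0.0957 + 0·0.1156 + 1·0.1258 + 3·0.0986
 = 0 + 0.1221 + 0.2871 + 0 + 0.1221 + 0.2871 + 0 + 0.1258 + 0.2958
 = 1.24

1.24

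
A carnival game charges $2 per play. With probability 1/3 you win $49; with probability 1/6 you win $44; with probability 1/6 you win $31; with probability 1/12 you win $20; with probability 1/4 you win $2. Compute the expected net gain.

29

E[payout] = 49·1/3 + 44·1/6 + 31·1/6 + 20·1/12 + 2·1/4
 = 49/3 + 22/3 + 31/6 + 5/3 + 1/2
 = 31
Net = 31 - 2 = 29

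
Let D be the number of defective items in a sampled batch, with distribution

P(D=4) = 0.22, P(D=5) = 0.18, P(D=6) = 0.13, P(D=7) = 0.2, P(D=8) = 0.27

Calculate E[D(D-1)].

33.66

E[D(D-1)] = Σ d(d-1)·P(D=d)
 = 12·0.22 + 20·0.18 + 30·0.13 + 42·0.2 + 56·0.27
 = 2.64 + 3.6 + 3.9 + 8.4 + 15.12
 = 33.66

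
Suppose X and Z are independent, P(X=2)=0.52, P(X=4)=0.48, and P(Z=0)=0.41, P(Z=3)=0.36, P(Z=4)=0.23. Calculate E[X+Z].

4.96

E[X+Z] = Σ_x Σ_z (x+z) · P(X=x)P(Z=z)
 = 2·0.2132 + 5·0.1872 + 6·0.1196 + 4·0.1968 + 7·0.1728 + 8·0.1104
 = 0.4264 + 0.936 + 0.7176 + 0.7872 + 1.2096 + 0.8832
 = 4.96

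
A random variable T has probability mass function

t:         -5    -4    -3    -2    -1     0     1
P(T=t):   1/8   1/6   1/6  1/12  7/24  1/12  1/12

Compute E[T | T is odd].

-2

P(T is odd) = 1/8 + 1/6 + 7/24 + 1/12 = 2/3.
E[T | T is odd] = [(-5)·1/8 + (-3)·1/6 + (-1)·7/24 + 1·1/12] / (2/3)
 = -4/3 / (2/3)
 = -2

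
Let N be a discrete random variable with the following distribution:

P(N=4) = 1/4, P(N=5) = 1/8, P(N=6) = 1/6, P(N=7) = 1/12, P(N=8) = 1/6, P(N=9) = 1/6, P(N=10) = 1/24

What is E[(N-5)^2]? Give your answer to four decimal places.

E[(N-5)^2] = Σ (n-5)^2·P(N=n)
 = 1·1/4 + 0·1/8 + 1·1/6 + 4·1/12 + 9·1/6 + 16·1/6 + 25·1/24
 = 1/4 + 0 + 1/6 + 1/3 + 3/2 + 8/3 + 25/24
 = 143/24

5.9583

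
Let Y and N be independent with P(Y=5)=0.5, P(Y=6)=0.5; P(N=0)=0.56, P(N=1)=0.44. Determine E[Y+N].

5.94

E[Y+N] = Σ_y Σ_n (y+n) · P(Y=y)P(N=n)
 = 5·0.28 + 6·0.22 + 6·0.28 + 7·0.22
 = 1.4 + 1.32 + 1.68 + 1.54
 = 5.94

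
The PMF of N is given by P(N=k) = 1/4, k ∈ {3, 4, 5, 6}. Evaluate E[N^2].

E[N^2] = Σ n^2·P(N=n)
 = 9·1/4 + 16·1/4 + 25·1/4 + 36·1/4
 = 9/4 + 4 + 25/4 + 9
 = 43/2

21.5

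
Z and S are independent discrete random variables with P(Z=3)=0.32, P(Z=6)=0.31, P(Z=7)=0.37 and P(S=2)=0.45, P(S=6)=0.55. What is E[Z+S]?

E[Z+S] = Σ_z Σ_s (z+s) · P(Z=z)P(S=s)
 = 5·0.144 + 9·0.176 + 8·0.1395 + 12·0.1705 + 9·0.1665 + 13·0.2035
 = 0.72 + 1.584 + 1.116 + 2.046 + 1.4985 + 2.6455
 = 9.61

9.61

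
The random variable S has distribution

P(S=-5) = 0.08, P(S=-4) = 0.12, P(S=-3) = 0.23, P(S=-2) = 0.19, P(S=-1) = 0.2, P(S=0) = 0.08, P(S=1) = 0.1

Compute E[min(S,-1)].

-2.33

E[min(S,-1)] = Σ min(s,-1)·P(S=s)
 = (-5)·0.08 + (-4)·0.12 + (-3)·0.23 + (-2)·0.19 + (-1)·0.2 + (-1)·0.08 + (-1)·0.1
 = (-0.4) + (-0.48) + (-0.69) + (-0.38) + (-0.2) + (-0.08) + (-0.1)
 = -2.33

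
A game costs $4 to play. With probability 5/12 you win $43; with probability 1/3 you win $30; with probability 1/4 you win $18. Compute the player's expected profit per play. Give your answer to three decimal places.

E[payout] = 43·5/12 + 30·1/3 + 18·1/4
 = 215/12 + 10 + 9/2
 = 389/12
Net = 389/12 - 4 = 341/12

28.417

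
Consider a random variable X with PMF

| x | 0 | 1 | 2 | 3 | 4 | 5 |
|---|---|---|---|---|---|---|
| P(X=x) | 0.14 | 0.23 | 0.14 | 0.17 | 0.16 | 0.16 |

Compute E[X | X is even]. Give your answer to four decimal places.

P(X is even) = 0.14 + 0.14 + 0.16 = 0.44.
E[X | X is even] = [0·0.14 + 2·0.14 + 4·0.16] / 0.44
 = 0.92 / 0.44
 = 23/11

2.0909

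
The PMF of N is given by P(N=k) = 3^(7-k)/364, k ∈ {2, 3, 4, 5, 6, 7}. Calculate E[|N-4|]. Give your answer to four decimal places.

1.6071

E[|N-4|] = Σ |n-4|·P(N=n)
 = 2·243/364 + 1·81/364 + 0·27/364 + 1·9/364 + 2·3/364 + 3·1/364
 = 243/182 + 81/364 + 0 + 9/364 + 3/182 + 3/364
 = 45/28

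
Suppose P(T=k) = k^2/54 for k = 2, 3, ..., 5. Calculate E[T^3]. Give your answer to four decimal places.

E[T^3] = Σ t^3·P(T=t)
 = 8·2/27 + 27·1/6 + 64·8/27 + 125·25/54
 = 16/27 + 9/2 + 512/27 + 3125/54
 = 2212/27

81.9259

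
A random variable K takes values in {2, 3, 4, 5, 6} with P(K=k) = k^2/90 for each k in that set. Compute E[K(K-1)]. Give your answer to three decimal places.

E[K(K-1)] = Σ k(k-1)·P(K=k)
 = 2·2/45 + 6·1/10 + 12·8/45 + 20·5/18 + 30·2/5
 = 4/45 + 3/5 + 32/15 + 50/9 + 12
 = 917/45

20.378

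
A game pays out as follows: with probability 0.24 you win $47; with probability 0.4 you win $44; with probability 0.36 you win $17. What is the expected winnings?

35

E[payout] = 47·0.24 + 44·0.4 + 17·0.36
 = 11.28 + 17.6 + 6.12
 = 35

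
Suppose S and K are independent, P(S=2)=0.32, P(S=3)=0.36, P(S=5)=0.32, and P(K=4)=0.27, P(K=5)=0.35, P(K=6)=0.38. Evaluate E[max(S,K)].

E[max(S,K)] = Σ_s Σ_k max(s,k) · P(S=s)P(K=k)
 = 4·0.0864 + 5·0.112 + 6·0.1216 + 4·0.0972 + 5·0.126 + 6·0.1368 + 5·0.0864 + 5·0.112 + 6·0.1216
 = 0.3456 + 0.56 + 0.7296 + 0.3888 + 0.63 + 0.8208 + 0.432 + 0.56 + 0.7296
 = 5.1964

5.1964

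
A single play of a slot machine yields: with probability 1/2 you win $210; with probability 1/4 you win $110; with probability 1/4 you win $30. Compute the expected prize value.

140

E[payout] = 210·1/2 + 110·1/4 + 30·1/4
 = 105 + 55/2 + 15/2
 = 140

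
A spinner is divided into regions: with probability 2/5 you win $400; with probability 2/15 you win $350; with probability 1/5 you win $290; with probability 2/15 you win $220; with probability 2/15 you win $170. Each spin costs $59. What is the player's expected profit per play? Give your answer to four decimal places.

257.6667

E[payout] = 400·2/5 + 350·2/15 + 290·1/5 + 220·2/15 + 170·2/15
 = 160 + 140/3 + 58 + 88/3 + 68/3
 = 950/3
Net = 950/3 - 59 = 773/3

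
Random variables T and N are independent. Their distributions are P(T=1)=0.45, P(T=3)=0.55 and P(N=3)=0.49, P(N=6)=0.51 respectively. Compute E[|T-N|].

E[|T-N|] = Σ_t Σ_n |t-n| · P(T=t)P(N=n)
 = 2·0.2205 + 5·0.2295 + 0·0.2695 + 3·0.2805
 = 0.441 + 1.1475 + 0 + 0.8415
 = 2.43

2.43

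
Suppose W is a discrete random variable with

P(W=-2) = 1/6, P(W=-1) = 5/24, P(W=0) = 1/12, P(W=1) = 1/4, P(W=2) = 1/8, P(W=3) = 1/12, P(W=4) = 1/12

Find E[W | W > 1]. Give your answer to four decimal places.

2.8571

P(W > 1) = 1/8 + 1/12 + 1/12 = 7/24.
E[W | W > 1] = [2·1/8 + 3·1/12 + 4·1/12] / (7/24)
 = 5/6 / (7/24)
 = 20/7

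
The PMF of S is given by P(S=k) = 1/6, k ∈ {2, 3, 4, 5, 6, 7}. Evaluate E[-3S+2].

E[-3S+2] = Σ (-3s+2)·P(S=s)
 = (-4)·1/6 + (-7)·1/6 + (-10)·1/6 + (-13)·1/6 + (-16)·1/6 + (-19)·1/6
 = (-2/3) + (-7/6) + (-5/3) + (-13/6) + (-8/3) + (-19/6)
 = -23/2

-11.5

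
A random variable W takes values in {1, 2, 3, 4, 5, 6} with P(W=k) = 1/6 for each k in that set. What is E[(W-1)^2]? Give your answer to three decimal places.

9.167

E[(W-1)^2] = Σ (w-1)^2·P(W=w)
 = 0·1/6 + 1·1/6 + 4·1/6 + 9·1/6 + 16·1/6 + 25·1/6
 = 0 + 1/6 + 2/3 + 3/2 + 8/3 + 25/6
 = 55/6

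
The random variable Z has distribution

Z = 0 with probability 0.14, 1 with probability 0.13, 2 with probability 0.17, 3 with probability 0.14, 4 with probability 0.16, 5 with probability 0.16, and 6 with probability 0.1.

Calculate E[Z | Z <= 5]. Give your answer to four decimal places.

2.5889

P(Z <= 5) = 0.14 + 0.13 + 0.17 + 0.14 + 0.16 + 0.16 = 0.9.
E[Z | Z <= 5] = [0·0.14 + 1·0.13 + 2·0.17 + 3·0.14 + 4·0.16 + 5·0.16] / 0.9
 = 2.33 / 0.9
 = 233/90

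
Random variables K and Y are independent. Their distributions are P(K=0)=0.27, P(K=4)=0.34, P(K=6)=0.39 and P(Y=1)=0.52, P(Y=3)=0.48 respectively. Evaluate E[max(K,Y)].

4.2292

E[max(K,Y)] = Σ_k Σ_y max(k,y) · P(K=k)P(Y=y)
 = 1·0.1404 + 3·0.1296 + 4·0.1768 + 4·0.1632 + 6·0.2028 + 6·0.1872
 = 0.1404 + 0.3888 + 0.7072 + 0.6528 + 1.2168 + 1.1232
 = 4.2292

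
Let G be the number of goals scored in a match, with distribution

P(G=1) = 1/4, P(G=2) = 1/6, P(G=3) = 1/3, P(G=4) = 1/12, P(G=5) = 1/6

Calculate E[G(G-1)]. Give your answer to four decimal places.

E[G(G-1)] = Σ g(g-1)·P(G=g)
 = 0·1/4 + 2·1/6 + 6·1/3 + 12·1/12 + 20·1/6
 = 0 + 1/3 + 2 + 1 + 10/3
 = 20/3

6.6667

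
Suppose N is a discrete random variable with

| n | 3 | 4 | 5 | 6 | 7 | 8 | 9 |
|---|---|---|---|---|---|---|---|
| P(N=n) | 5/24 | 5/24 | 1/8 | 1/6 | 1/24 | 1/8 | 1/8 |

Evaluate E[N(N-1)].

E[N(N-1)] = Σ n(n-1)·P(N=n)
 = 6·5/24 + 12·5/24 + 20·1/8 + 30·1/6 + 42·1/24 + 56·1/8 + 72·1/8
 = 5/4 + 5/2 + 5/2 + 5 + 7/4 + 7 + 9
 = 29

29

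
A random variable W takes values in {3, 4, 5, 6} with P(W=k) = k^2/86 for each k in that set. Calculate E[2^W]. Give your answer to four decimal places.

39.9070

E[2^W] = Σ 2^w·P(W=w)
 = 8·9/86 + 16·8/43 + 32·25/86 + 64·18/43
 = 36/43 + 128/43 + 400/43 + 1152/43
 = 1716/43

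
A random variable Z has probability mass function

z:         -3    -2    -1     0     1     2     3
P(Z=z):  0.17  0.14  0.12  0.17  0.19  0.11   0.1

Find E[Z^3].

E[Z^3] = Σ z^3·P(Z=z)
 = (-27)·0.17 + (-8)·0.14 + (-1)·0.12 + 0·0.17 + 1·0.19 + 8·0.11 + 27·0.1
 = (-4.59) + (-1.12) + (-0.12) + 0 + 0.19 + 0.88 + 2.7
 = -2.06

-2.06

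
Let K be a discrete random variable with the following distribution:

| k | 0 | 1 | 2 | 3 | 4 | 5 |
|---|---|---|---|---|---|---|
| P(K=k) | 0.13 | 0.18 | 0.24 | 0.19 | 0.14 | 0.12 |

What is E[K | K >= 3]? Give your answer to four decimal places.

3.8444

P(K >= 3) = 0.19 + 0.14 + 0.12 = 0.45.
E[K | K >= 3] = [3·0.19 + 4·0.14 + 5·0.12] / 0.45
 = 1.73 / 0.45
 = 173/45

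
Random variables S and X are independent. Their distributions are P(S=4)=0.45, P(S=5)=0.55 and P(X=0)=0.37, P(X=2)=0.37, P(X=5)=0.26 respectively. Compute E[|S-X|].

E[|S-X|] = Σ_s Σ_x |s-x| · P(S=s)P(X=x)
 = 4·0.1665 + 2·0.1665 + 1·0.117 + 5·0.2035 + 3·0.2035 + 0·0.143
 = 0.666 + 0.333 + 0.117 + 1.0175 + 0.6105 + 0
 = 2.744

2.744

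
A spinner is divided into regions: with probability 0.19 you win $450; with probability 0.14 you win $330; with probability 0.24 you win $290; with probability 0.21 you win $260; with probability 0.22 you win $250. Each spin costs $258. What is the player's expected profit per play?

E[payout] = 450·0.19 + 330·0.14 + 290·0.24 + 260·0.21 + 250·0.22
 = 85.5 + 46.2 + 69.6 + 54.6 + 55
 = 310.9
Net = 310.9 - 258 = 52.9

52.9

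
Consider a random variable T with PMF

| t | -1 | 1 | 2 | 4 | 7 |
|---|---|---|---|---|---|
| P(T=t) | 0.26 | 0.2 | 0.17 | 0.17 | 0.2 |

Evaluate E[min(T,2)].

1.02

E[min(T,2)] = Σ min(t,2)·P(T=t)
 = (-1)·0.26 + 1·0.2 + 2·0.17 + 2·0.17 + 2·0.2
 = (-0.26) + 0.2 + 0.34 + 0.34 + 0.4
 = 1.02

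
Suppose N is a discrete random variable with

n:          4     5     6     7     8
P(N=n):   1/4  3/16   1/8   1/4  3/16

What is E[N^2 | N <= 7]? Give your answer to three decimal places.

31.308

P(N <= 7) = 1/4 + 3/16 + 1/8 + 1/4 = 13/16.
E[N^2 | N <= 7] = [16·1/4 + 25·3/16 + 36·1/8 + 49·1/4] / (13/16)
 = 407/16 / (13/16)
 = 407/13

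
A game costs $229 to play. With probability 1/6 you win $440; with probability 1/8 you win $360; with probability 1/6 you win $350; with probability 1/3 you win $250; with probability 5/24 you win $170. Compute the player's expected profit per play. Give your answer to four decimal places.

66.4167

E[payout] = 440·1/6 + 360·1/8 + 350·1/6 + 250·1/3 + 170·5/24
 = 220/3 + 45 + 175/3 + 250/3 + 425/12
 = 3545/12
Net = 3545/12 - 229 = 797/12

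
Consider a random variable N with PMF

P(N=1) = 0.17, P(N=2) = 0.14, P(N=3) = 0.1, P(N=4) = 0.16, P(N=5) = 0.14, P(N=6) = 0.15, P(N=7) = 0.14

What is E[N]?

3.97

E[N] = Σ n·P(N=n)
 = 1·0.17 + 2·0.14 + 3·0.1 + 4·0.16 + 5·0.14 + 6·0.15 + 7·0.14
 = 0.17 + 0.28 + 0.3 + 0.64 + 0.7 + 0.9 + 0.98
 = 3.97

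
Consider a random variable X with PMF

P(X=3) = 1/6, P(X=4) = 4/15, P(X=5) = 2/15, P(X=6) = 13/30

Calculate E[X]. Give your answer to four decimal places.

E[X] = Σ x·P(X=x)
 = 3·1/6 + 4·4/15 + 5·2/15 + 6·13/30
 = 1/2 + 16/15 + 2/3 + 13/5
 = 29/6

4.8333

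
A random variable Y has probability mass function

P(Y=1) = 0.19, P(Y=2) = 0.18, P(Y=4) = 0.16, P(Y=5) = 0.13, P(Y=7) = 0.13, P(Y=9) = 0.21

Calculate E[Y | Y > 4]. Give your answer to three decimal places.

P(Y > 4) = 0.13 + 0.13 + 0.21 = 0.47.
E[Y | Y > 4] = [5·0.13 + 7·0.13 + 9·0.21] / 0.47
 = 3.45 / 0.47
 = 345/47

7.340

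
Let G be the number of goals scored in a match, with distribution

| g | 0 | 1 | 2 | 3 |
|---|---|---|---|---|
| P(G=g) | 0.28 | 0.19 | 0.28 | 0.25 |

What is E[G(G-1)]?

2.06

E[G(G-1)] = Σ g(g-1)·P(G=g)
 = 0·0.28 + 0·0.19 + 2·0.28 + 6·0.25
 = 0 + 0 + 0.56 + 1.5
 = 2.06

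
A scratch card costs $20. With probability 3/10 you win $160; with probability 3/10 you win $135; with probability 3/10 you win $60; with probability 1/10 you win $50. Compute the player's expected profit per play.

E[payout] = 160·3/10 + 135·3/10 + 60·3/10 + 50·1/10
 = 48 + 81/2 + 18 + 5
 = 223/2
Net = 223/2 - 20 = 183/2

91.5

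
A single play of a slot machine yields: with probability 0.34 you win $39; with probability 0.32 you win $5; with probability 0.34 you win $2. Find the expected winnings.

E[payout] = 39·0.34 + 5·0.32 + 2·0.34
 = 13.26 + 1.6 + 0.68
 = 15.54

15.54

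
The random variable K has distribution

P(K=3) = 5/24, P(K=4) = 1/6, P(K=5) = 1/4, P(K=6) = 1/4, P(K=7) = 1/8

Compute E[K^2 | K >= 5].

34.2

P(K >= 5) = 1/4 + 1/4 + 1/8 = 5/8.
E[K^2 | K >= 5] = [25·1/4 + 36·1/4 + 49·1/8] / (5/8)
 = 171/8 / (5/8)
 = 171/5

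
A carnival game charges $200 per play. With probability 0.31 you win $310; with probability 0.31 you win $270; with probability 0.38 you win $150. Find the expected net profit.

36.8

E[payout] = 310·0.31 + 270·0.31 + 150·0.38
 = 96.1 + 83.7 + 57
 = 236.8
Net = 236.8 - 200 = 36.8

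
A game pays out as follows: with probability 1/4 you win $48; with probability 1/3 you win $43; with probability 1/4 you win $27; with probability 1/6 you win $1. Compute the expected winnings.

E[payout] = 48·1/4 + 43·1/3 + 27·1/4 + 1·1/6
 = 12 + 43/3 + 27/4 + 1/6
 = 133/4

33.25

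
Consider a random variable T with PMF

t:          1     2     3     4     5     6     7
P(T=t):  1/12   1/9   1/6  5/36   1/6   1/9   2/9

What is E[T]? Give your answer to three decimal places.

E[T] = Σ t·P(T=t)
 = 1·1/12 + 2·1/9 + 3·1/6 + 4·5/36 + 5·1/6 + 6·1/9 + 7·2/9
 = 1/12 + 2/9 + 1/2 + 5/9 + 5/6 + 2/3 + 14/9
 = 53/12

4.417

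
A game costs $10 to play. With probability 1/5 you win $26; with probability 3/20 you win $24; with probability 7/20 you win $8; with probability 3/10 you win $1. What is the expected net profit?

1.9

E[payout] = 26·1/5 + 24·3/20 + 8·7/20 + 1·3/10
 = 26/5 + 18/5 + 14/5 + 3/10
 = 119/10
Net = 119/10 - 10 = 19/10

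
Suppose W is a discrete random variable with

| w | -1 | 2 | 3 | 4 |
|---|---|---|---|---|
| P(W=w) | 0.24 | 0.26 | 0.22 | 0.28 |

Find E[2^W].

E[2^W] = Σ 2^w·P(W=w)
 = 0.5·0.24 + 4·0.26 + 8·0.22 + 16·0.28
 = 0.12 + 1.04 + 1.76 + 4.48
 = 7.4

7.4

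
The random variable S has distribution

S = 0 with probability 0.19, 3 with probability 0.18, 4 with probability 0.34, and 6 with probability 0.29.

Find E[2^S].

E[2^S] = Σ 2^s·P(S=s)
 = 1·0.19 + 8·0.18 + 16·0.34 + 64·0.29
 = 0.19 + 1.44 + 5.44 + 18.56
 = 25.63

25.63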